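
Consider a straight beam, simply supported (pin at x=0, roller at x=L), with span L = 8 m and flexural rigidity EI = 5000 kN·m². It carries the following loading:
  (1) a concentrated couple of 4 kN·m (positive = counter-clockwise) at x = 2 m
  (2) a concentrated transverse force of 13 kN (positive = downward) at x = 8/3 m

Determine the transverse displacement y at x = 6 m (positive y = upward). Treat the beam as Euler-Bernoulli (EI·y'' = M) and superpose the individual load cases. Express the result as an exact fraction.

y(6) = -277/20250 m

Load 1 — applied couple M₀=4 kN·m at a=2 m (b=L-a=6):
  y_1 = (M₀x³/(6L)-M₀(x-a)²/2+C₁x)/EI  [x>a] with C₁=M₀(3b²-L²)/(6L)=11/3 = (4·6³/(6·8)-4·(6-2)²/2+(11/3)·6)/5000 = 1/625 m
Load 2 — point force P=13 kN at a=8/3 m (b=L-a=16/3):
  y_2 = -Pa(L-x)(2Lx-a²-x²)/(6LEI)  [x>a] = -13·(8/3)·(8-6)·(2·8·6-(8/3)²-6²)/(6·8·5000) = -1547/101250 m
Superposition: y = Σ y_i = -277/20250 m ≈ -0.013679 m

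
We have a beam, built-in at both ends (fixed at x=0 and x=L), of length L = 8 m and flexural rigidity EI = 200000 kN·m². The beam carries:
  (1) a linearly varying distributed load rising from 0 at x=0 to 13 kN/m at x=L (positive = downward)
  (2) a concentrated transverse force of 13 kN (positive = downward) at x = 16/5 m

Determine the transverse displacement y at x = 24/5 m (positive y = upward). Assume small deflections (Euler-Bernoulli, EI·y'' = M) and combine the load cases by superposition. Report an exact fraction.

y(24/5) = -67808/146484375 m

Load 1 — triangular load w₀=13 kN/m (0→w₀ over full span):
  y_1 = -w₀x²(L-x)²(x+2L)/(120LEI) = -13·(24/5)²·(8-(24/5))²·((24/5)+2·8)/(120·8·200000) = -16224/48828125 m
Load 2 — point force P=13 kN at a=16/5 m (b=L-a=24/5):
  y_2 = -Pa²(L-x)²(3bL-(3b+a)(L-x))/(6L³EI)  [x>a] = -13·(16/5)²·(8-(24/5))²·(3·(24/5)·8-(3·(24/5)+(16/5))·(8-(24/5)))/(6·8³·200000) = -19136/146484375 m
Superposition: y = Σ y_i = -67808/146484375 m ≈ -0.000463 m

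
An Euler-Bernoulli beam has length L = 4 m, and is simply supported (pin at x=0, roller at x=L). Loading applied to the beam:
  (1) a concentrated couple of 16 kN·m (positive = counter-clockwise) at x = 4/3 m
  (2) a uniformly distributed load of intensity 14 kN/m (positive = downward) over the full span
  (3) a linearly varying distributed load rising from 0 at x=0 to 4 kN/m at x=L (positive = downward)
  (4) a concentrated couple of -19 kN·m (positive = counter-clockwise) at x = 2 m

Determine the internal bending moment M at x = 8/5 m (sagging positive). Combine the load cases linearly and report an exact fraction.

Load 1 — applied couple M₀=16 kN·m at a=4/3 m (b=L-a=8/3):
  M_1 = M₀x/L - M₀  [x>a] = 16·(8/5)/4 - 16 = -48/5 kN·m
Load 2 — uniform load w=14 kN/m over full span:
  M_2 = wx(L-x)/2 = 14·(8/5)·(4-(8/5))/2 = 672/25 kN·m
Load 3 — triangular load w₀=4 kN/m (0→w₀ over full span):
  M_3 = w₀Lx/6 - w₀x³/(6L) = 4·4·(8/5)/6 - 4·(8/5)³/(6·4) = 448/125 kN·m
Load 4 — applied couple M₀=-19 kN·m at a=2 m (b=L-a=2):
  M_4 = M₀x/L  [x≤a] = (-19)·(8/5)/4 = -38/5 kN·m
Superposition: M = Σ M_i = 1658/125 kN·m ≈ 13.264000 kN·m

M(8/5) = 1658/125 kN·m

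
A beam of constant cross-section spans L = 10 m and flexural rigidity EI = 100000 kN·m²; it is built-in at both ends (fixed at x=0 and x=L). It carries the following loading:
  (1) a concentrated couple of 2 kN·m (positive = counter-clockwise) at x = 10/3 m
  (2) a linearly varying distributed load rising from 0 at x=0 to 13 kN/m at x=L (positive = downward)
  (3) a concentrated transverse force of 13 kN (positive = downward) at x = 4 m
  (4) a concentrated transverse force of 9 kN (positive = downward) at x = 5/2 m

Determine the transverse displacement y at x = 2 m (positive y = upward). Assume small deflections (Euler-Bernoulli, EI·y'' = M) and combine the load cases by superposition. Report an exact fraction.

y(2) = -1836959/1800000000 m

Load 1 — applied couple M₀=2 kN·m at a=10/3 m (b=L-a=20/3):
  y_1 = (R_Ax³/6 - M_Ax²/2)/EI  [x≤a] with R_A=4/15, M_A=0 = ((4/15)·2³/6 - 0·2²/2)/100000 = 1/281250 m
Load 2 — triangular load w₀=13 kN/m (0→w₀ over full span):
  y_2 = -w₀x²(L-x)²(x+2L)/(120LEI) = -13·2²·(10-2)²·(2+2·10)/(120·10·100000) = -143/234375 m
Load 3 — point force P=13 kN at a=4 m (b=L-a=6):
  y_3 = -Pb²x²(3aL-(3a+b)x)/(6L³EI)  [x≤a] = -13·6²·2²·(3·4·10-(3·4+6)·2)/(6·10³·100000) = -819/3125000 m
Load 4 — point force P=9 kN at a=5/2 m (b=L-a=15/2):
  y_4 = -Pb²x²(3aL-(3a+b)x)/(6L³EI)  [x≤a] = -9·(15/2)²·2²·(3·(5/2)·10-(3·(5/2)+(15/2))·2)/(6·10³·100000) = -243/1600000 m
Superposition: y = Σ y_i = -1836959/1800000000 m ≈ -0.001021 m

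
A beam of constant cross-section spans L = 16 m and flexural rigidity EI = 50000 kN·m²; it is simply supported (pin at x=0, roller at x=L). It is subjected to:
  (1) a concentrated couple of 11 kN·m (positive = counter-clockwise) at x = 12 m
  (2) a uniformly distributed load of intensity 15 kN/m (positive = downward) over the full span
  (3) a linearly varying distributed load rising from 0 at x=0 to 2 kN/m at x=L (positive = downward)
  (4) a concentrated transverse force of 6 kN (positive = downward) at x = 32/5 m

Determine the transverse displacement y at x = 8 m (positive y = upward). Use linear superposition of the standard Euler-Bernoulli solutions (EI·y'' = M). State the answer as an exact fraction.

y(8) = -1337687/4687500 m

Load 1 — applied couple M₀=11 kN·m at a=12 m (b=L-a=4):
  y_1 = (M₀x³/(6L)+C₁x)/EI  [x≤a] with C₁=M₀(3b²-L²)/(6L)=-143/6 = (11·8³/(6·16)+(-143/6)·8)/50000 = -33/12500 m
Load 2 — uniform load w=15 kN/m over full span:
  y_2 = -wx(L³-2Lx²+x³)/(24EI) = -15·8·(16³-2·16·8²+8³)/(24·50000) = -32/125 m
Load 3 — triangular load w₀=2 kN/m (0→w₀ over full span):
  y_3 = -w₀x(7L⁴-10L²x²+3x⁴)/(360LEI) = -2·8·(7·16⁴-10·16²·8²+3·8⁴)/(360·16·50000) = -32/1875 m
Load 4 — point force P=6 kN at a=32/5 m (b=L-a=48/5):
  y_4 = -Pa(L-x)(2Lx-a²-x²)/(6LEI)  [x>a] = -6·(32/5)·(16-8)·(2·16·8-(32/5)²-8²)/(6·16·50000) = -3776/390625 m
Superposition: y = Σ y_i = -1337687/4687500 m ≈ -0.285373 m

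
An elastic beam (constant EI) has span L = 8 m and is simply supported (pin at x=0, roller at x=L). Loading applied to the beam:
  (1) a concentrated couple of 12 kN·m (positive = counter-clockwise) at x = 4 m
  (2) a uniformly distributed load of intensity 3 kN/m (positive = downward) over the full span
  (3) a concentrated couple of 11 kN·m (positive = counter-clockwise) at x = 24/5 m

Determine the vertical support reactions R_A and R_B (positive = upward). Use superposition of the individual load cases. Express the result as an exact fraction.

Load 1 — applied couple M₀=12 kN·m at a=4 m (b=L-a=4):
  R_A = M₀/L = 12/8 = 3/2 kN
  R_B = -M₀/L = -12/8 = -3/2 kN
Load 2 — uniform load w=3 kN/m over full span:
  R_A = wL/2 = 3·8/2 = 12 kN
  R_B = wL/2 = 3·8/2 = 12 kN
Load 3 — applied couple M₀=11 kN·m at a=24/5 m (b=L-a=16/5):
  R_A = M₀/L = 11/8 kN
  R_B = -M₀/L = -11/8 kN
Superposition: R_A = 119/8 kN, R_B = 73/8 kN

R_A = 119/8 kN, R_B = 73/8 kN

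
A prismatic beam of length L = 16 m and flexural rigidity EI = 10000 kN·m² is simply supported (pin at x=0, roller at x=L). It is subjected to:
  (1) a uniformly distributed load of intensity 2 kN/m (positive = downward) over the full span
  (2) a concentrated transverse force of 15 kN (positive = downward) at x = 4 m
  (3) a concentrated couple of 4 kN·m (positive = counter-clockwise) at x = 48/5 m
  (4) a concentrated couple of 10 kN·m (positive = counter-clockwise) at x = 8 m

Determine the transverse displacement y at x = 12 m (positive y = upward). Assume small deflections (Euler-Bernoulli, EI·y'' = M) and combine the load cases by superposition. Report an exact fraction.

y(12) = -11013/62500 m

Load 1 — uniform load w=2 kN/m over full span:
  y_1 = -wx(L³-2Lx²+x³)/(24EI) = -2·12·(16³-2·16·12²+12³)/(24·10000) = -76/625 m
Load 2 — point force P=15 kN at a=4 m (b=L-a=12):
  y_2 = -Pa(L-x)(2Lx-a²-x²)/(6LEI)  [x>a] = -15·4·(16-12)·(2·16·12-4²-12²)/(6·16·10000) = -7/125 m
Load 3 — applied couple M₀=4 kN·m at a=48/5 m (b=L-a=32/5):
  y_3 = (M₀x³/(6L)-M₀(x-a)²/2+C₁x)/EI  [x>a] with C₁=M₀(3b²-L²)/(6L)=-416/75 = (4·12³/(6·16)-4·(12-(48/5))²/2+(-416/75)·12)/10000 = -19/31250 m
Load 4 — applied couple M₀=10 kN·m at a=8 m (b=L-a=8):
  y_4 = (M₀x³/(6L)-M₀(x-a)²/2+C₁x)/EI  [x>a] with C₁=M₀(3b²-L²)/(6L)=-20/3 = (10·12³/(6·16)-10·(12-8)²/2+(-20/3)·12)/10000 = 1/500 m
Superposition: y = Σ y_i = -11013/62500 m ≈ -0.176208 m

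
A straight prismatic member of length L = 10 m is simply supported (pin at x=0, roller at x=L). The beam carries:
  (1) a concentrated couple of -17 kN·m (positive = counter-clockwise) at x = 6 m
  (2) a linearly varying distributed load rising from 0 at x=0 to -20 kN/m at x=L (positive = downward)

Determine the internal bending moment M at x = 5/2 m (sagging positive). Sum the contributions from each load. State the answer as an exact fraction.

M(5/2) = -659/8 kN·m

Load 1 — applied couple M₀=-17 kN·m at a=6 m (b=L-a=4):
  M_1 = M₀x/L  [x≤a] = (-17)·(5/2)/10 = -17/4 kN·m
Load 2 — triangular load w₀=-20 kN/m (0→w₀ over full span):
  M_2 = w₀Lx/6 - w₀x³/(6L) = (-20)·10·(5/2)/6 - (-20)·(5/2)³/(6·10) = -625/8 kN·m
Superposition: M = Σ M_i = -659/8 kN·m ≈ -82.375000 kN·m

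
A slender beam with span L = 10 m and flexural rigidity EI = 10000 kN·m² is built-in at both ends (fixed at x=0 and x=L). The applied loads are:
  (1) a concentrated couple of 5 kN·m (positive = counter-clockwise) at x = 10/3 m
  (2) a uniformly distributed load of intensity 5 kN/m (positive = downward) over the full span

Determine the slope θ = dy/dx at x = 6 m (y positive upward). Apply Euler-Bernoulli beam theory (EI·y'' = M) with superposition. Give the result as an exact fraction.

θ(6) = 7/3750 rad

Load 1 — applied couple M₀=5 kN·m at a=10/3 m (b=L-a=20/3):
  θ_1 = (R_Ax²/2 - M_Ax - M₀(x-a))/EI  [x>a] with R_A=2/3, M_A=0 = ((2/3)·6²/2 - 0·6 - 5·(6-(10/3)))/10000 = -1/7500 rad
Load 2 — uniform load w=5 kN/m over full span:
  θ_2 = -wx(L-x)(L-2x)/(12EI) = -5·6·(10-6)·(10-2·6)/(12·10000) = 1/500 rad
Superposition: θ = Σ θ_i = 7/3750 rad ≈ 0.001867 rad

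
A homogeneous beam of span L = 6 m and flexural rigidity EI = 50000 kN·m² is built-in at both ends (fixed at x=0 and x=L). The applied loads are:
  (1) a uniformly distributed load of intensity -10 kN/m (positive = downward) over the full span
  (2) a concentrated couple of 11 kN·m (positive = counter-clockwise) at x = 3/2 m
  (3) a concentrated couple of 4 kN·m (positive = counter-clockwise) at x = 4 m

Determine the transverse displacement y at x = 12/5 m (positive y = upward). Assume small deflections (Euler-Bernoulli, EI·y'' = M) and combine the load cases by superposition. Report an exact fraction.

y(12/5) = 35549/50000000 m

Load 1 — uniform load w=-10 kN/m over full span:
  y_1 = -wx²(L-x)²/(24EI) = -(-10)·(12/5)²·(6-(12/5))²/(24·50000) = 243/390625 m
Load 2 — applied couple M₀=11 kN·m at a=3/2 m (b=L-a=9/2):
  y_2 = (R_Ax³/6 - M_Ax²/2 - M₀(x-a)²/2)/EI  [x>a] with R_A=33/16, M_A=-33/16 = ((33/16)·(12/5)³/6 - (-33/16)·(12/5)²/2 - 11·((12/5)-(3/2))²/2)/50000 = 6237/50000000 m
Load 3 — applied couple M₀=4 kN·m at a=4 m (b=L-a=2):
  y_3 = (R_Ax³/6 - M_Ax²/2)/EI  [x≤a] with R_A=8/9, M_A=4/3 = ((8/9)·(12/5)³/6 - (4/3)·(12/5)²/2)/50000 = -14/390625 m
Superposition: y = Σ y_i = 35549/50000000 m ≈ 0.000711 m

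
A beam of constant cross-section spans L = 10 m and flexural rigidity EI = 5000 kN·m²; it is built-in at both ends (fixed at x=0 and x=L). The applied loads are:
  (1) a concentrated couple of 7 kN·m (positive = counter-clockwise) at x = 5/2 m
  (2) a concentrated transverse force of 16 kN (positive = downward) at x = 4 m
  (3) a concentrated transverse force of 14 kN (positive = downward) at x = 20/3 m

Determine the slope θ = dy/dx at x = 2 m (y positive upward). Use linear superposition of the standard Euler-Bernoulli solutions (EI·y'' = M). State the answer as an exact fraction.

θ(2) = -116861/16875000 rad

Load 1 — applied couple M₀=7 kN·m at a=5/2 m (b=L-a=15/2):
  θ_1 = (R_Ax²/2 - M_Ax)/EI  [x≤a] with R_A=63/80, M_A=-21/16 = ((63/80)·2²/2 - (-21/16)·2)/5000 = 21/25000 rad
Load 2 — point force P=16 kN at a=4 m (b=L-a=6):
  θ_2 = -Pb²x(2aL-(3a+b)x)/(2L³EI)  [x≤a] = -16·6²·2·(2·4·10-(3·4+6)·2)/(2·10³·5000) = -396/78125 rad
Load 3 — point force P=14 kN at a=20/3 m (b=L-a=10/3):
  θ_3 = -Pb²x(2aL-(3a+b)x)/(2L³EI)  [x≤a] = -14·(10/3)²·2·(2·(20/3)·10-(3·(20/3)+(10/3))·2)/(2·10³·5000) = -91/33750 rad
Superposition: θ = Σ θ_i = -116861/16875000 rad ≈ -0.006925 rad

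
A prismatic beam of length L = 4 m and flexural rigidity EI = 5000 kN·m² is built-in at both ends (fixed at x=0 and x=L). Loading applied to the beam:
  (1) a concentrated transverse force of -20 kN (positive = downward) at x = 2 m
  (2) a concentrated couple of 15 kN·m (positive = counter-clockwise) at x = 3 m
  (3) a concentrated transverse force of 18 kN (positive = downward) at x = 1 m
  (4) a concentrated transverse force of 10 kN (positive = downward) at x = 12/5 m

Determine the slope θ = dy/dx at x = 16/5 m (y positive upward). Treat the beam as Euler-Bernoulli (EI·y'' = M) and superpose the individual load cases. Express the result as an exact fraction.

θ(16/5) = 1959/3125000 rad

Load 1 — point force P=-20 kN at a=2 m (b=L-a=2):
  θ_1 = Pa²(L-x)(2bL-(3b+a)(L-x))/(2L³EI)  [x>a] = (-20)·2²·(4-(16/5))·(2·2·4-(3·2+2)·(4-(16/5)))/(2·4³·5000) = -3/3125 rad
Load 2 — applied couple M₀=15 kN·m at a=3 m (b=L-a=1):
  θ_2 = (R_Ax²/2 - M_Ax - M₀(x-a))/EI  [x>a] with R_A=135/32, M_A=75/16 = ((135/32)·(16/5)²/2 - (75/16)·(16/5) - 15·((16/5)-3))/5000 = 9/12500 rad
Load 3 — point force P=18 kN at a=1 m (b=L-a=3):
  θ_3 = Pa²(L-x)(2bL-(3b+a)(L-x))/(2L³EI)  [x>a] = 18·1²·(4-(16/5))·(2·3·4-(3·3+1)·(4-(16/5)))/(2·4³·5000) = 9/25000 rad
Load 4 — point force P=10 kN at a=12/5 m (b=L-a=8/5):
  θ_4 = Pa²(L-x)(2bL-(3b+a)(L-x))/(2L³EI)  [x>a] = 10·(12/5)²·(4-(16/5))·(2·(8/5)·4-(3·(8/5)+(12/5))·(4-(16/5)))/(2·4³·5000) = 198/390625 rad
Superposition: θ = Σ θ_i = 1959/3125000 rad ≈ 0.000627 rad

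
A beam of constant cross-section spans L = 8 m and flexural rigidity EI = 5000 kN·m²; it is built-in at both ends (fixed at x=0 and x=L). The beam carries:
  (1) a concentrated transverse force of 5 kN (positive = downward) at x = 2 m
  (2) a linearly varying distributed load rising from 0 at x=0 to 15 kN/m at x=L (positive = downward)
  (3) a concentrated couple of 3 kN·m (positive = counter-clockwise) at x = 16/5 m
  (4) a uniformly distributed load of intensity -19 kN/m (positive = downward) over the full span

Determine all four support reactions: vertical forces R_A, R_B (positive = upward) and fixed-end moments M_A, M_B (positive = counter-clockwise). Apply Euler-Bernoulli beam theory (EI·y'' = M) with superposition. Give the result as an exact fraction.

Load 1 — point force P=5 kN at a=2 m (b=L-a=6):
  R_A = Pb²(3a+b)/L³ = 5·6²·(3·2+6)/8³ = 135/32 kN
  M_A = Pab²/L² = 5·2·6²/8² = 45/8 kN·m
  R_B = Pa²(a+3b)/L³ = 5·2²·(2+3·6)/8³ = 25/32 kN
  M_B = -Pa²b/L² = -5·2²·6/8² = -15/8 kN·m
Load 2 — triangular load w₀=15 kN/m (0→w₀ over full span):
  R_A = 3w₀L/20 = 3·15·8/20 = 18 kN
  M_A = w₀L²/30 = 15·8²/30 = 32 kN·m
  R_B = 7w₀L/20 = 7·15·8/20 = 42 kN
  M_B = -w₀L²/20 = -15·8²/20 = -48 kN·m
Load 3 — applied couple M₀=3 kN·m at a=16/5 m (b=L-a=24/5):
  R_A = 6M₀ab/L³ = 6·3·(16/5)·(24/5)/8³ = 27/50 kN
  M_A = M₀b(2a-b)/L² = 3·(24/5)·(2·(16/5)-(24/5))/8² = 9/25 kN·m
  R_B = -6M₀ab/L³ = -6·3·(16/5)·(24/5)/8³ = -27/50 kN
  M_B = M₀a(2b-a)/L² = 3·(16/5)·(2·(24/5)-(16/5))/8² = 24/25 kN·m
Load 4 — uniform load w=-19 kN/m over full span:
  R_A = wL/2 = (-19)·8/2 = -76 kN
  M_A = wL²/12 = (-19)·8²/12 = -304/3 kN·m
  R_B = wL/2 = (-19)·8/2 = -76 kN
  M_B = -wL²/12 = -(-19)·8²/12 = 304/3 kN·m
Superposition: R_A = -42593/800 kN, M_A = -38009/600 kN·m, R_B = -27007/800 kN, M_B = 31451/600 kN·m

R_A = -42593/800 kN, M_A = -38009/600 kN·m, R_B = -27007/800 kN, M_B = 31451/600 kN·m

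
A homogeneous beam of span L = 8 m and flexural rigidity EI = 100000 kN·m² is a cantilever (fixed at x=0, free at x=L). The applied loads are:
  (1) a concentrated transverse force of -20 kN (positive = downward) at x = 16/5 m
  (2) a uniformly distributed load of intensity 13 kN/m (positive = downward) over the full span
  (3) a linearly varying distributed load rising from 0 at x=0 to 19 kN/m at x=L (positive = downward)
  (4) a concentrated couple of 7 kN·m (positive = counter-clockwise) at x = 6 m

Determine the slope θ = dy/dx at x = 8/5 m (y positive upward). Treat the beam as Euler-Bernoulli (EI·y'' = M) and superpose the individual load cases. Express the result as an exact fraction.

θ(8/5) = -235607/23437500 rad

Load 1 — point force P=-20 kN at a=16/5 m (b=L-a=24/5):
  θ_1 = -Px(2a-x)/(2EI)  [x≤a] = -(-20)·(8/5)·(2·(16/5)-(8/5))/(2·100000) = 12/15625 rad
Load 2 — uniform load w=13 kN/m over full span:
  θ_2 = -wx(x²-3Lx+3L²)/(6EI) = -13·(8/5)·((8/5)²-3·8·(8/5)+3·8²)/(6·100000) = -6344/1171875 rad
Load 3 — triangular load w₀=19 kN/m (0→w₀ over full span):
  θ_3 = (w₀Lx²/4-w₀L²x/3-w₀x⁴/(24L))/EI = (19·8·(8/5)²/4-19·8²·(8/5)/3-19·(8/5)⁴/(24·8))/100000 = -32338/5859375 rad
Load 4 — applied couple M₀=7 kN·m at a=6 m (b=L-a=2):
  θ_4 = M₀x/EI  [x≤a] = 7·(8/5)/100000 = 7/62500 rad
Superposition: θ = Σ θ_i = -235607/23437500 rad ≈ -0.010053 rad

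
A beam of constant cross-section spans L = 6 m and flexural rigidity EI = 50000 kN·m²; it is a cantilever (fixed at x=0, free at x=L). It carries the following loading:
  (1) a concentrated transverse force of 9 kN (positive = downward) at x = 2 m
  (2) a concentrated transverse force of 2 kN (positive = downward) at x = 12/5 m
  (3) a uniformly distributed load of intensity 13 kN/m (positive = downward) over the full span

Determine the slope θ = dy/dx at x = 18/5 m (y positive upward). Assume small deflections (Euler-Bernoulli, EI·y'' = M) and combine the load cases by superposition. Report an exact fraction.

θ(18/5) = -28863/3125000 rad

Load 1 — point force P=9 kN at a=2 m (b=L-a=4):
  θ_1 = -Pa²/(2EI)  [x>a] = -9·2²/(2·50000) = -9/25000 rad
Load 2 — point force P=2 kN at a=12/5 m (b=L-a=18/5):
  θ_2 = -Pa²/(2EI)  [x>a] = -2·(12/5)²/(2·50000) = -9/78125 rad
Load 3 — uniform load w=13 kN/m over full span:
  θ_3 = -wx(x²-3Lx+3L²)/(6EI) = -13·(18/5)·((18/5)²-3·6·(18/5)+3·6²)/(6·50000) = -13689/1562500 rad
Superposition: θ = Σ θ_i = -28863/3125000 rad ≈ -0.009236 rad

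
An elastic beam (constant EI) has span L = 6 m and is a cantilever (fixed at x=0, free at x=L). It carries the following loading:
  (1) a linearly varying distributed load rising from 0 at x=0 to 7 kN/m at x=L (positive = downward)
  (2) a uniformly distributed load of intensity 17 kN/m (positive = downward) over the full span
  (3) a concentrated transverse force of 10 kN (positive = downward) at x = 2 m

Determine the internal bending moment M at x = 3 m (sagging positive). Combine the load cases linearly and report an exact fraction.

M(3) = -411/4 kN·m

Load 1 — triangular load w₀=7 kN/m (0→w₀ over full span):
  M_1 = w₀Lx/2 - w₀L²/3 - w₀x³/(6L) = 7·6·3/2 - 7·6²/3 - 7·3³/(6·6) = -105/4 kN·m
Load 2 — uniform load w=17 kN/m over full span:
  M_2 = -w(L-x)²/2 = -17·(6-3)²/2 = -153/2 kN·m
Load 3 — point force P=10 kN at a=2 m (b=L-a=4):
  M_3 = 0  [x>a] = 0 kN·m
Superposition: M = Σ M_i = -411/4 kN·m ≈ -102.750000 kN·m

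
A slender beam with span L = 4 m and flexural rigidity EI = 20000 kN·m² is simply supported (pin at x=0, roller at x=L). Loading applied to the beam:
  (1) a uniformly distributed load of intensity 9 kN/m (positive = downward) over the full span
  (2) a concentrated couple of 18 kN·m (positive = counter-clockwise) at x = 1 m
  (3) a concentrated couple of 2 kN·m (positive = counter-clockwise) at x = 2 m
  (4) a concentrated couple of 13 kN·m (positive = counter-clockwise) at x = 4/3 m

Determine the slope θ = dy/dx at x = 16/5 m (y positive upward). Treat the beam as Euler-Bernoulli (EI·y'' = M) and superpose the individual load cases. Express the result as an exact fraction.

Load 1 — uniform load w=9 kN/m over full span:
  θ_1 = -w(L³-6Lx²+4x³)/(24EI) = -9·(4³-6·4·(16/5)²+4·(16/5)³)/(24·20000) = 297/312500 rad
Load 2 — applied couple M₀=18 kN·m at a=1 m (b=L-a=3):
  θ_2 = (M₀x²/(2L)-M₀(x-a)+C₁)/EI  [x>a] with C₁=M₀(3b²-L²)/(6L)=33/4 = (18·(16/5)²/(2·4)-18·((16/5)-1)+(33/4))/20000 = -831/2000000 rad
Load 3 — applied couple M₀=2 kN·m at a=2 m (b=L-a=2):
  θ_3 = (M₀x²/(2L)-M₀(x-a)+C₁)/EI  [x>a] with C₁=M₀(3b²-L²)/(6L)=-1/3 = (2·(16/5)²/(2·4)-2·((16/5)-2)+(-1/3))/20000 = -13/1500000 rad
Load 4 — applied couple M₀=13 kN·m at a=4/3 m (b=L-a=8/3):
  θ_4 = (M₀x²/(2L)-M₀(x-a)+C₁)/EI  [x>a] with C₁=M₀(3b²-L²)/(6L)=26/9 = (13·(16/5)²/(2·4)-13·((16/5)-(4/3))+(26/9))/20000 = -533/2250000 rad
Superposition: θ = Σ θ_i = 26041/90000000 rad ≈ 0.000289 rad

θ(16/5) = 26041/90000000 rad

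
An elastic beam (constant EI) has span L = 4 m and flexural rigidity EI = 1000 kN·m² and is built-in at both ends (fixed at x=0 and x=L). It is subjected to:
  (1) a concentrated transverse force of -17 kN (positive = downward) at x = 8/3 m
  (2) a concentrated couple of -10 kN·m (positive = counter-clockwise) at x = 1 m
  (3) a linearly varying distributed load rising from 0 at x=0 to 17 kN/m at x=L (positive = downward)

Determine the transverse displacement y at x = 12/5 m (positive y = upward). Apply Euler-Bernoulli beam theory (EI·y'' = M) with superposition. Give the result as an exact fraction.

Load 1 — point force P=-17 kN at a=8/3 m (b=L-a=4/3):
  y_1 = -Pb²x²(3aL-(3a+b)x)/(6L³EI)  [x≤a] = -(-17)·(4/3)²·(12/5)²·(3·(8/3)·4-(3·(8/3)+(4/3))·(12/5))/(6·4³·1000) = 68/15625 m
Load 2 — applied couple M₀=-10 kN·m at a=1 m (b=L-a=3):
  y_2 = (R_Ax³/6 - M_Ax²/2 - M₀(x-a)²/2)/EI  [x>a] with R_A=-45/16, M_A=15/8 = ((-45/16)·(12/5)³/6 - (15/8)·(12/5)²/2 - (-10)·((12/5)-1)²/2)/1000 = -13/6250 m
Load 3 — triangular load w₀=17 kN/m (0→w₀ over full span):
  y_3 = -w₀x²(L-x)²(x+2L)/(120LEI) = -17·(12/5)²·(4-(12/5))²·((12/5)+2·4)/(120·4·1000) = -10608/1953125 m
Superposition: y = Σ y_i = -12341/3906250 m ≈ -0.003159 m

y(12/5) = -12341/3906250 m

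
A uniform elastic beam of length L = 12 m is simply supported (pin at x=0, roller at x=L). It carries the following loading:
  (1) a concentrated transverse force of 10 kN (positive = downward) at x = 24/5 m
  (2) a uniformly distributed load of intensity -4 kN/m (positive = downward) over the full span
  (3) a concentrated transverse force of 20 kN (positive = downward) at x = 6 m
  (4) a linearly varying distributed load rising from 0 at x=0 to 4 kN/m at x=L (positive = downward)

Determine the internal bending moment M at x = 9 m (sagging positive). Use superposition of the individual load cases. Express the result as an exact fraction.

M(9) = 39/2 kN·m

Load 1 — point force P=10 kN at a=24/5 m (b=L-a=36/5):
  M_1 = Pa(L-x)/L  [x>a] = 10·(24/5)·(12-9)/12 = 12 kN·m
Load 2 — uniform load w=-4 kN/m over full span:
  M_2 = wx(L-x)/2 = (-4)·9·(12-9)/2 = -54 kN·m
Load 3 — point force P=20 kN at a=6 m (b=L-a=6):
  M_3 = Pa(L-x)/L  [x>a] = 20·6·(12-9)/12 = 30 kN·m
Load 4 — triangular load w₀=4 kN/m (0→w₀ over full span):
  M_4 = w₀Lx/6 - w₀x³/(6L) = 4·12·9/6 - 4·9³/(6·12) = 63/2 kN·m
Superposition: M = Σ M_i = 39/2 kN·m ≈ 19.500000 kN·m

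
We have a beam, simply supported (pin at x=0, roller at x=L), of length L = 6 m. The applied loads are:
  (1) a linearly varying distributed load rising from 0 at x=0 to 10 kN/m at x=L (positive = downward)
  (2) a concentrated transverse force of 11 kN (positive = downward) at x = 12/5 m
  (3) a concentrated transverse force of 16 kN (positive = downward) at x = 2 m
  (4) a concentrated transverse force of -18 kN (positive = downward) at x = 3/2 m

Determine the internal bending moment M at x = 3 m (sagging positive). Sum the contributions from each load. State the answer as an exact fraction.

M(3) = 191/5 kN·m

Load 1 — triangular load w₀=10 kN/m (0→w₀ over full span):
  M_1 = w₀Lx/6 - w₀x³/(6L) = 10·6·3/6 - 10·3³/(6·6) = 45/2 kN·m
Load 2 — point force P=11 kN at a=12/5 m (b=L-a=18/5):
  M_2 = Pa(L-x)/L  [x>a] = 11·(12/5)·(6-3)/6 = 66/5 kN·m
Load 3 — point force P=16 kN at a=2 m (b=L-a=4):
  M_3 = Pa(L-x)/L  [x>a] = 16·2·(6-3)/6 = 16 kN·m
Load 4 — point force P=-18 kN at a=3/2 m (b=L-a=9/2):
  M_4 = Pa(L-x)/L  [x>a] = (-18)·(3/2)·(6-3)/6 = -27/2 kN·m
Superposition: M = Σ M_i = 191/5 kN·m ≈ 38.200000 kN·m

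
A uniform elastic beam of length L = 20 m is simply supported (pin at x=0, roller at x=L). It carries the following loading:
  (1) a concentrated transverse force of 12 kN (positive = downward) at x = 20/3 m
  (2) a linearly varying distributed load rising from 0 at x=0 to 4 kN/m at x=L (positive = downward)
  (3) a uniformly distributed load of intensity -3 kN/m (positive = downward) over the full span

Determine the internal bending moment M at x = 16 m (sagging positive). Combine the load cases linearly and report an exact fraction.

M(16) = -16/5 kN·m

Load 1 — point force P=12 kN at a=20/3 m (b=L-a=40/3):
  M_1 = Pa(L-x)/L  [x>a] = 12·(20/3)·(20-16)/20 = 16 kN·m
Load 2 — triangular load w₀=4 kN/m (0→w₀ over full span):
  M_2 = w₀Lx/6 - w₀x³/(6L) = 4·20·16/6 - 4·16³/(6·20) = 384/5 kN·m
Load 3 — uniform load w=-3 kN/m over full span:
  M_3 = wx(L-x)/2 = (-3)·16·(20-16)/2 = -96 kN·m
Superposition: M = Σ M_i = -16/5 kN·m ≈ -3.200000 kN·m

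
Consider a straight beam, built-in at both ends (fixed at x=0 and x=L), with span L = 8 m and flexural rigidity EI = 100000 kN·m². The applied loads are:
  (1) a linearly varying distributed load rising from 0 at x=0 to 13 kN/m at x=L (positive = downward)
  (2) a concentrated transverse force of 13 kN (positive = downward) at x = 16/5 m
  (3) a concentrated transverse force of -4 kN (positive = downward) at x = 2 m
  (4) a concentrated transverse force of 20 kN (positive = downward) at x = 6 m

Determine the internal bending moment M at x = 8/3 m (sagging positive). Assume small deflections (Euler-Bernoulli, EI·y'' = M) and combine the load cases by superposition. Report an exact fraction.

M(8/3) = 154091/10125 kN·m

Load 1 — triangular load w₀=13 kN/m (0→w₀ over full span):
  M_1 = 3w₀Lx/20 - w₀L²/30 - w₀x³/(6L) = 3·13·8·(8/3)/20 - 13·8²/30 - 13·(8/3)³/(6·8) = 3536/405 kN·m
Load 2 — point force P=13 kN at a=16/5 m (b=L-a=24/5):
  M_2 = Pb²(3a+b)x/L³ - Pab²/L²  [x≤a] = 13·(24/5)²·(3·(16/5)+(24/5))·(8/3)/8³ - 13·(16/5)·(24/5)²/8² = 936/125 kN·m
Load 3 — point force P=-4 kN at a=2 m (b=L-a=6):
  M_3 = Pa²(a+3b)(L-x)/L³ - Pa²b/L²  [x>a] = (-4)·2²·(2+3·6)·(8-(8/3))/8³ - (-4)·2²·6/8² = -11/6 kN·m
Load 4 — point force P=20 kN at a=6 m (b=L-a=2):
  M_4 = Pb²(3a+b)x/L³ - Pab²/L²  [x≤a] = 20·2²·(3·6+2)·(8/3)/8³ - 20·6·2²/8² = 5/6 kN·m
Superposition: M = Σ M_i = 154091/10125 kN·m ≈ 15.218864 kN·m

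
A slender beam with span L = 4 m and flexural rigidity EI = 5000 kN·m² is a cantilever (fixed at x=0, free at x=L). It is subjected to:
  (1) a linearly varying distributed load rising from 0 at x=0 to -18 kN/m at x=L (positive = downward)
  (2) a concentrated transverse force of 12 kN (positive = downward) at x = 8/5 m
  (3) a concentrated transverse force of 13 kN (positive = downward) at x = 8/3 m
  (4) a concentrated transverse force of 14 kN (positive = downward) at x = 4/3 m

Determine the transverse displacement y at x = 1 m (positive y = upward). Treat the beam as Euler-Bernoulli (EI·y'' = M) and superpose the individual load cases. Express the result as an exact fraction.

Load 1 — triangular load w₀=-18 kN/m (0→w₀ over full span):
  y_1 = (w₀Lx³/12-w₀L²x²/6-w₀x⁵/(120L))/EI = ((-18)·4·1³/12-(-18)·4²·1²/6-(-18)·1⁵/(120·4))/5000 = 3363/400000 m
Load 2 — point force P=12 kN at a=8/5 m (b=L-a=12/5):
  y_2 = -Px²(3a-x)/(6EI)  [x≤a] = -12·1²·(3·(8/5)-1)/(6·5000) = -19/12500 m
Load 3 — point force P=13 kN at a=8/3 m (b=L-a=4/3):
  y_3 = -Px²(3a-x)/(6EI)  [x≤a] = -13·1²·(3·(8/3)-1)/(6·5000) = -91/30000 m
Load 4 — point force P=14 kN at a=4/3 m (b=L-a=8/3):
  y_4 = -Px²(3a-x)/(6EI)  [x≤a] = -14·1²·(3·(4/3)-1)/(6·5000) = -7/5000 m
Superposition: y = Σ y_i = 589/240000 m ≈ 0.002454 m

y(1) = 589/240000 m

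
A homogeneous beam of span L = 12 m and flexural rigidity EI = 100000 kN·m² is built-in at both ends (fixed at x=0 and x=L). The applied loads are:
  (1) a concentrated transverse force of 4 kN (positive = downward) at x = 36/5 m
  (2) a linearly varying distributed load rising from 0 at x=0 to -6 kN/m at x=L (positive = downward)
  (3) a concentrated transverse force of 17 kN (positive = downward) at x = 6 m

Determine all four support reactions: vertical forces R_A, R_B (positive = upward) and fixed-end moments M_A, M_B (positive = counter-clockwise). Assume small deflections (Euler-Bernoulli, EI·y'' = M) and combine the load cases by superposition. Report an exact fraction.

R_A = -223/250 kN, M_A = 327/250 kN·m, R_B = -3527/250 kN, M_B = 2697/250 kN·m

Load 1 — point force P=4 kN at a=36/5 m (b=L-a=24/5):
  R_A = Pb²(3a+b)/L³ = 4·(24/5)²·(3·(36/5)+(24/5))/12³ = 176/125 kN
  M_A = Pab²/L² = 4·(36/5)·(24/5)²/12² = 576/125 kN·m
  R_B = Pa²(a+3b)/L³ = 4·(36/5)²·((36/5)+3·(24/5))/12³ = 324/125 kN
  M_B = -Pa²b/L² = -4·(36/5)²·(24/5)/12² = -864/125 kN·m
Load 2 — triangular load w₀=-6 kN/m (0→w₀ over full span):
  R_A = 3w₀L/20 = 3·(-6)·12/20 = -54/5 kN
  M_A = w₀L²/30 = (-6)·12²/30 = -144/5 kN·m
  R_B = 7w₀L/20 = 7·(-6)·12/20 = -126/5 kN
  M_B = -w₀L²/20 = -(-6)·12²/20 = 216/5 kN·m
Load 3 — point force P=17 kN at a=6 m (b=L-a=6):
  R_A = Pb²(3a+b)/L³ = 17·6²·(3·6+6)/12³ = 17/2 kN
  M_A = Pab²/L² = 17·6·6²/12² = 51/2 kN·m
  R_B = Pa²(a+3b)/L³ = 17·6²·(6+3·6)/12³ = 17/2 kN
  M_B = -Pa²b/L² = -17·6²·6/12² = -51/2 kN·m
Superposition: R_A = -223/250 kN, M_A = 327/250 kN·m, R_B = -3527/250 kN, M_B = 2697/250 kN·m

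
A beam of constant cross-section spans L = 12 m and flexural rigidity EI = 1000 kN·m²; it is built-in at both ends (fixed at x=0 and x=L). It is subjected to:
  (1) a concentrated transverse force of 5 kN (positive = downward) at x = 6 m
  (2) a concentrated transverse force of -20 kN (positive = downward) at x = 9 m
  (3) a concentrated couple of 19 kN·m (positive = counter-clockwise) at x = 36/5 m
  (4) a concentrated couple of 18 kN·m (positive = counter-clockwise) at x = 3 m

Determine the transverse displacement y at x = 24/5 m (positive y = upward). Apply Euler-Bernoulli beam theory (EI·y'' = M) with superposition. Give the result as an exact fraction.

y(24/5) = 139023/3125000 m

Load 1 — point force P=5 kN at a=6 m (b=L-a=6):
  y_1 = -Pb²x²(3aL-(3a+b)x)/(6L³EI)  [x≤a] = -5·6²·(24/5)²·(3·6·12-(3·6+6)·(24/5))/(6·12³·1000) = -126/3125 m
Load 2 — point force P=-20 kN at a=9 m (b=L-a=3):
  y_2 = -Pb²x²(3aL-(3a+b)x)/(6L³EI)  [x≤a] = -(-20)·3²·(24/5)²·(3·9·12-(3·9+3)·(24/5))/(6·12³·1000) = 9/125 m
Load 3 — applied couple M₀=19 kN·m at a=36/5 m (b=L-a=24/5):
  y_3 = (R_Ax³/6 - M_Ax²/2)/EI  [x≤a] with R_A=57/25, M_A=152/25 = ((57/25)·(24/5)³/6 - (152/25)·(24/5)²/2)/1000 = -10944/390625 m
Load 4 — applied couple M₀=18 kN·m at a=3 m (b=L-a=9):
  y_4 = (R_Ax³/6 - M_Ax²/2 - M₀(x-a)²/2)/EI  [x>a] with R_A=27/16, M_A=-27/8 = ((27/16)·(24/5)³/6 - (-27/8)·(24/5)²/2 - 18·((24/5)-3)²/2)/1000 = 5103/125000 m
Superposition: y = Σ y_i = 139023/3125000 m ≈ 0.044487 m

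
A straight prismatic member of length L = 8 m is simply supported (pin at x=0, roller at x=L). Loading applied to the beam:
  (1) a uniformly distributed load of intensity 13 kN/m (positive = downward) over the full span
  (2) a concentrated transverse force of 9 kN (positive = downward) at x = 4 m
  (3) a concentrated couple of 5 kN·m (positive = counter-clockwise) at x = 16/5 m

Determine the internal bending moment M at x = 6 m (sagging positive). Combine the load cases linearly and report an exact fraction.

M(6) = 343/4 kN·m

Load 1 — uniform load w=13 kN/m over full span:
  M_1 = wx(L-x)/2 = 13·6·(8-6)/2 = 78 kN·m
Load 2 — point force P=9 kN at a=4 m (b=L-a=4):
  M_2 = Pa(L-x)/L  [x>a] = 9·4·(8-6)/8 = 9 kN·m
Load 3 — applied couple M₀=5 kN·m at a=16/5 m (b=L-a=24/5):
  M_3 = M₀x/L - M₀  [x>a] = 5·6/8 - 5 = -5/4 kN·m
Superposition: M = Σ M_i = 343/4 kN·m ≈ 85.750000 kN·m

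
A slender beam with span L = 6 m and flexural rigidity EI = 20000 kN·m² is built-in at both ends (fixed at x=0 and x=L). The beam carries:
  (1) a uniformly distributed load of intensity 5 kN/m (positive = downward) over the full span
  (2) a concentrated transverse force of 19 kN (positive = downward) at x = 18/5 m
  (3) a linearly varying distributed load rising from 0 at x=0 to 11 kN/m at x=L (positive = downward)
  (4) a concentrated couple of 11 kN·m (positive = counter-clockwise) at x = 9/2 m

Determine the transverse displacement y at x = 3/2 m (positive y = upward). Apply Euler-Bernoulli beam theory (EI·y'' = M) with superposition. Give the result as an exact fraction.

Load 1 — uniform load w=5 kN/m over full span:
  y_1 = -wx²(L-x)²/(24EI) = -5·(3/2)²·(6-(3/2))²/(24·20000) = -243/512000 m
Load 2 — point force P=19 kN at a=18/5 m (b=L-a=12/5):
  y_2 = -Pb²x²(3aL-(3a+b)x)/(6L³EI)  [x≤a] = -19·(12/5)²·(3/2)²·(3·(18/5)·6-(3·(18/5)+(12/5))·(3/2))/(6·6³·20000) = -171/400000 m
Load 3 — triangular load w₀=11 kN/m (0→w₀ over full span):
  y_3 = -w₀x²(L-x)²(x+2L)/(120LEI) = -11·(3/2)²·(6-(3/2))²·((3/2)+2·6)/(120·6·20000) = -24057/51200000 m
Load 4 — applied couple M₀=11 kN·m at a=9/2 m (b=L-a=3/2):
  y_4 = (R_Ax³/6 - M_Ax²/2)/EI  [x≤a] with R_A=33/16, M_A=55/16 = ((33/16)·(3/2)³/6 - (55/16)·(3/2)²/2)/20000 = -693/5120000 m
Superposition: y = Σ y_i = -3087/2048000 m ≈ -0.001507 m

y(3/2) = -3087/2048000 m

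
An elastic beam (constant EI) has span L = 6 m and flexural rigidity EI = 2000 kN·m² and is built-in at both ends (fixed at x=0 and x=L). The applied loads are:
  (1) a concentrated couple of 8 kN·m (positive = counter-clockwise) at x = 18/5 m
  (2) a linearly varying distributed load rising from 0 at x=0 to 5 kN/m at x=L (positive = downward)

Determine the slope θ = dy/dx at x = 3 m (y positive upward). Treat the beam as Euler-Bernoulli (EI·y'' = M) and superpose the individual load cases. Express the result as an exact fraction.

θ(3) = 159/800000 rad

Load 1 — applied couple M₀=8 kN·m at a=18/5 m (b=L-a=12/5):
  θ_1 = (R_Ax²/2 - M_Ax)/EI  [x≤a] with R_A=48/25, M_A=64/25 = ((48/25)·3²/2 - (64/25)·3)/2000 = 3/6250 rad
Load 2 — triangular load w₀=5 kN/m (0→w₀ over full span):
  θ_2 = -w₀(2x(L-x)(L-2x)(x+2L)+x²(L-x)²)/(120LEI) = -5·(2·3·(6-3)·(6-2·3)·(3+2·6)+3²·(6-3)²)/(120·6·2000) = -9/32000 rad
Superposition: θ = Σ θ_i = 159/800000 rad ≈ 0.000199 rad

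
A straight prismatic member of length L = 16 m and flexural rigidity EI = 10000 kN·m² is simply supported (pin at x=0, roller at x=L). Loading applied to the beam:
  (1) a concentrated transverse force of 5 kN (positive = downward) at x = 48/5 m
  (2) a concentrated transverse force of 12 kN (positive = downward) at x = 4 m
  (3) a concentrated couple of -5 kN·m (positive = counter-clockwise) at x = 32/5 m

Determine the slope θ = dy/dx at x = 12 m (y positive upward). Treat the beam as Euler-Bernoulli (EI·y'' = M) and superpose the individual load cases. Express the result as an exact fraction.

θ(12) = 23753/1500000 rad

Load 1 — point force P=5 kN at a=48/5 m (b=L-a=32/5):
  θ_1 = -Pa(2L²-6Lx+3x²+a²)/(6LEI)  [x>a] = -5·(48/5)·(2·16²-6·16·12+3·12²+(48/5)²)/(6·16·10000) = 181/31250 rad
Load 2 — point force P=12 kN at a=4 m (b=L-a=12):
  θ_2 = -Pa(2L²-6Lx+3x²+a²)/(6LEI)  [x>a] = -12·4·(2·16²-6·16·12+3·12²+4²)/(6·16·10000) = 6/625 rad
Load 3 — applied couple M₀=-5 kN·m at a=32/5 m (b=L-a=48/5):
  θ_3 = (M₀x²/(2L)-M₀(x-a)+C₁)/EI  [x>a] with C₁=M₀(3b²-L²)/(6L)=-16/15 = ((-5)·12²/(2·16)-(-5)·(12-(32/5))+(-16/15))/10000 = 133/300000 rad
Superposition: θ = Σ θ_i = 23753/1500000 rad ≈ 0.015835 rad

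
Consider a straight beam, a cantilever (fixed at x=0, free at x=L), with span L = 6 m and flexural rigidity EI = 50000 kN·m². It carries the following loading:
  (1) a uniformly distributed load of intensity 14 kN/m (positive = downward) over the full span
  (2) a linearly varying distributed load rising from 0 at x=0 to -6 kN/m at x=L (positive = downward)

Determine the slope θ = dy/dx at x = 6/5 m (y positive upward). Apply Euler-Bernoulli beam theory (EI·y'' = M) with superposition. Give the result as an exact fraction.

θ(6/5) = -53883/15625000 rad

Load 1 — uniform load w=14 kN/m over full span:
  θ_1 = -wx(x²-3Lx+3L²)/(6EI) = -14·(6/5)·((6/5)²-3·6·(6/5)+3·6²)/(6·50000) = -3843/781250 rad
Load 2 — triangular load w₀=-6 kN/m (0→w₀ over full span):
  θ_2 = (w₀Lx²/4-w₀L²x/3-w₀x⁴/(24L))/EI = ((-6)·6·(6/5)²/4-(-6)·6²·(6/5)/3-(-6)·(6/5)⁴/(24·6))/50000 = 22977/15625000 rad
Superposition: θ = Σ θ_i = -53883/15625000 rad ≈ -0.003449 rad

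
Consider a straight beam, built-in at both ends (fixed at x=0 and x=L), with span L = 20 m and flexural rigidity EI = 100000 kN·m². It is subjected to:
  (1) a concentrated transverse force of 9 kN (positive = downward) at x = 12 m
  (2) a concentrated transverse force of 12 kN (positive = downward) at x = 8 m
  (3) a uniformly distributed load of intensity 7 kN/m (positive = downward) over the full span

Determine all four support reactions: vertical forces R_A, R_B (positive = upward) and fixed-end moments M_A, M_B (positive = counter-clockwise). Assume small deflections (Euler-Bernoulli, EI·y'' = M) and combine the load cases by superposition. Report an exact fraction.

R_A = 10118/125 kN, M_A = 21388/75 kN·m, R_B = 10007/125 kN, M_B = -21172/75 kN·m

Load 1 — point force P=9 kN at a=12 m (b=L-a=8):
  R_A = Pb²(3a+b)/L³ = 9·8²·(3·12+8)/20³ = 396/125 kN
  M_A = Pab²/L² = 9·12·8²/20² = 432/25 kN·m
  R_B = Pa²(a+3b)/L³ = 9·12²·(12+3·8)/20³ = 729/125 kN
  M_B = -Pa²b/L² = -9·12²·8/20² = -648/25 kN·m
Load 2 — point force P=12 kN at a=8 m (b=L-a=12):
  R_A = Pb²(3a+b)/L³ = 12·12²·(3·8+12)/20³ = 972/125 kN
  M_A = Pab²/L² = 12·8·12²/20² = 864/25 kN·m
  R_B = Pa²(a+3b)/L³ = 12·8²·(8+3·12)/20³ = 528/125 kN
  M_B = -Pa²b/L² = -12·8²·12/20² = -576/25 kN·m
Load 3 — uniform load w=7 kN/m over full span:
  R_A = wL/2 = 7·20/2 = 70 kN
  M_A = wL²/12 = 7·20²/12 = 700/3 kN·m
  R_B = wL/2 = 7·20/2 = 70 kN
  M_B = -wL²/12 = -7·20²/12 = -700/3 kN·m
Superposition: R_A = 10118/125 kN, M_A = 21388/75 kN·m, R_B = 10007/125 kN, M_B = -21172/75 kN·m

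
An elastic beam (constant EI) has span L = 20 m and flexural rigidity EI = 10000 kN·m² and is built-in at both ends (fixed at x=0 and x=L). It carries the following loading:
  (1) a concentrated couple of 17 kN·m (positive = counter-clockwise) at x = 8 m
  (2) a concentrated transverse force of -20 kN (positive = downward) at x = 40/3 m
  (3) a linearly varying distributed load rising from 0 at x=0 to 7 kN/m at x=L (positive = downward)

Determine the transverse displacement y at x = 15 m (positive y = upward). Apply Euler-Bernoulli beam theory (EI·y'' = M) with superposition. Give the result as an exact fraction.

Load 1 — applied couple M₀=17 kN·m at a=8 m (b=L-a=12):
  y_1 = (R_Ax³/6 - M_Ax²/2 - M₀(x-a)²/2)/EI  [x>a] with R_A=153/125, M_A=51/25 = ((153/125)·15³/6 - (51/25)·15²/2 - 17·(15-8)²/2)/10000 = 17/4000 m
Load 2 — point force P=-20 kN at a=40/3 m (b=L-a=20/3):
  y_2 = -Pa²(L-x)²(3bL-(3b+a)(L-x))/(6L³EI)  [x>a] = -(-20)·(40/3)²·(20-15)²·(3·(20/3)·20-(3·(20/3)+(40/3))·(20-15))/(6·20³·10000) = 7/162 m
Load 3 — triangular load w₀=7 kN/m (0→w₀ over full span):
  y_3 = -w₀x²(L-x)²(x+2L)/(120LEI) = -7·15²·(20-15)²·(15+2·20)/(120·20·10000) = -231/2560 m
Superposition: y = Σ y_i = -221743/5184000 m ≈ -0.042774 m

y(15) = -221743/5184000 m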